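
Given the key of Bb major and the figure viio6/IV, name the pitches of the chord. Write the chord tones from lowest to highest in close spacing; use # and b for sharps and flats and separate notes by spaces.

viio6/IV is a secondary leading-tone chord. The target IV is Eb in Bb major; the applied chord is rooted a semitone below, on D.
Building a diminished triad on D gives D-F-Ab.
With the 6 figure the chord is in first inversion; from the bass F upward in close position it reads F-Ab-D.

F Ab D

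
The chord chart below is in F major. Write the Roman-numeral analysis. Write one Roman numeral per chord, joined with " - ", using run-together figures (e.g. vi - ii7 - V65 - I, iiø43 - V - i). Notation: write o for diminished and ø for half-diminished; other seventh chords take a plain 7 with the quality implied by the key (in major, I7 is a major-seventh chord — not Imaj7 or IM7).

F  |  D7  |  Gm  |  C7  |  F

I - V7/ii - ii - V7 - I

F has root F, degree 1 in F major, so I.
D7: chromatic; D is V of ii, so V7/ii.
Gm: root G is the supertonic; minor triad there is ii.
C7 has root C, degree 5 in F major, so V7.
F has root F, degree 1 in F major, so I.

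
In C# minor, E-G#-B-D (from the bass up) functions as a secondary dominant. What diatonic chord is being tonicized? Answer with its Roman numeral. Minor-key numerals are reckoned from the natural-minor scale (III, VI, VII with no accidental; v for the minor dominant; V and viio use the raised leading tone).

The chord is a dominant seventh chord on E.
A dominant resolves down a perfect fifth: E → A. In C# minor, A is scale degree 6, i.e. VI.

VI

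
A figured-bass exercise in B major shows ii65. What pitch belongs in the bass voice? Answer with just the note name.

ii in B major has root C#; the chord is C#-E-G#-B.
The figure 65 means first inversion — the third is in the bass.

E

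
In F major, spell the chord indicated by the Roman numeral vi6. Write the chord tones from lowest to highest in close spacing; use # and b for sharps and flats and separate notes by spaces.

The numeral's case and figure indicate a minor triad. In F major its root, scale degree 6, is D.
That chord is spelled D-F-A.
With the 6 figure the chord is in first inversion; from the bass F upward in close position it reads F-A-D.

F A D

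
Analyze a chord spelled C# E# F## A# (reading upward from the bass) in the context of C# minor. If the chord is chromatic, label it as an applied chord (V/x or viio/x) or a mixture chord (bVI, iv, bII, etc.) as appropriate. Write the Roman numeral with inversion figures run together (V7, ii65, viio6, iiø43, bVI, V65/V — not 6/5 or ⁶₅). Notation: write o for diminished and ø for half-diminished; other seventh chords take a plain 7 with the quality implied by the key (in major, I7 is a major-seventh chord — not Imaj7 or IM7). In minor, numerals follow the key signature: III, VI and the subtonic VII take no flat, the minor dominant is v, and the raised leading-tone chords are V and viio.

viiø43/V

Stacked in thirds the chord is F##-A#-C#-E#: a half-diminished seventh chord on F##.
F## sits a half step below G# (V in C# minor); a diminished chord there is the applied leading-tone chord of V.
With C# in the bass the chord is in second inversion, so the figured bass is 43.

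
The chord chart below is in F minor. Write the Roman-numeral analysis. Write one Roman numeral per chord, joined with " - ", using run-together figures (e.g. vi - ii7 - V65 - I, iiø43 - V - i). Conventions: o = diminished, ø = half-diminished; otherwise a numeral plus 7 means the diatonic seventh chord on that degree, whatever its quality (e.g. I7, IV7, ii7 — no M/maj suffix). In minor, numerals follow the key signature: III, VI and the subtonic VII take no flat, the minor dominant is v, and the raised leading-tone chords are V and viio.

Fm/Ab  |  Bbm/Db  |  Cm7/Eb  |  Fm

i6 - iv6 - v65 - i

Fm/Ab: root F is the tonic; minor triad there is i6.
Bbm/Db: root Bb is the subdominant; minor triad there is iv6.
Cm7/Eb: minor seventh chord on C = scale degree 5 → v65.
Fm: minor triad on F = scale degree 1 → i.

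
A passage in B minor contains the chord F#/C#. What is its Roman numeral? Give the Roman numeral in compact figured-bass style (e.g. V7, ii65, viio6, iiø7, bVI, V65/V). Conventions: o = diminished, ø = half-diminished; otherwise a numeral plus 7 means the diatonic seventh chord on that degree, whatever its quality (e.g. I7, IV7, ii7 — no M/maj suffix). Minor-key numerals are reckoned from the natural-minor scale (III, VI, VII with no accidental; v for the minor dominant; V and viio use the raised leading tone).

V64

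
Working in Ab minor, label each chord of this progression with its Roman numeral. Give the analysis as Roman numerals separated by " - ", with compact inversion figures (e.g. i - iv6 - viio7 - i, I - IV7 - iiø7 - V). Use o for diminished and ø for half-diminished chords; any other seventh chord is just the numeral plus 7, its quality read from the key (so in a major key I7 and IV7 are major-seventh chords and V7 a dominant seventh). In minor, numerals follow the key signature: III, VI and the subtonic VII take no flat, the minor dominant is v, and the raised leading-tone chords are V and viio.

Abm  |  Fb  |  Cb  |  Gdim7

i - VI - III - viio7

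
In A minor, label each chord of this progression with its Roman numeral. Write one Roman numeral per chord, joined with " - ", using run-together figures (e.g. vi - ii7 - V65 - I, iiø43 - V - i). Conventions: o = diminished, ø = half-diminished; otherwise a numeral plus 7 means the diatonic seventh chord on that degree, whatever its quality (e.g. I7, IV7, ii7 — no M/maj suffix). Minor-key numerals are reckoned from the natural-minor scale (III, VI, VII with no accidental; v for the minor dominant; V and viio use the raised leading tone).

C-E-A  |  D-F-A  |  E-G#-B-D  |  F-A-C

C-E-A has root A, degree 1 in A minor, so i6.
D-F-A: root D is the subdominant; minor triad there is iv.
E-G#-B-D has root E, degree 5 in A minor, so V7.
F-A-C: root F is the submediant; major triad there is VI.

i6 - iv - V7 - VI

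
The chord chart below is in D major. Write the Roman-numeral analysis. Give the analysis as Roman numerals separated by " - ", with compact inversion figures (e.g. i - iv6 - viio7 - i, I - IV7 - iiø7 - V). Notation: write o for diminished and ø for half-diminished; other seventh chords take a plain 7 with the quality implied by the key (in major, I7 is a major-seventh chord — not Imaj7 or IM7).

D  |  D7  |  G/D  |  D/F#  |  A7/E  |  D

I - V7/IV - IV64 - I6 - V43 - I

D: major triad on D = scale degree 1 → I.
D7: a dominant seventh chord on D, the applied dominant of IV → V7/IV.
G/D: major triad on G = scale degree 4 → IV64.
D/F#: major triad on D = scale degree 1 → I6.
A7/E: root A is the dominant; dominant seventh chord there is V43.
D: root D is the tonic; major triad there is I.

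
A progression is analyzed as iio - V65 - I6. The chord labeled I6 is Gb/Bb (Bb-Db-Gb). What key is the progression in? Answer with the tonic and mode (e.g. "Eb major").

Gb major

The anchor chord is a major triad on Gb, labeled I6.
If Gb is scale degree 1 and the mode makes that degree carry a major triad, the tonic is Gb and the mode is major.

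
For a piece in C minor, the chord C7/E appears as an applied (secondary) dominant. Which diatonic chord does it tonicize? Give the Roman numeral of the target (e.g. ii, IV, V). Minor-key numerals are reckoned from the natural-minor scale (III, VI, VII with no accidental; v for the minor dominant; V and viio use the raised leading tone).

iv

The chord is a dominant seventh chord on C.
A dominant resolves down a perfect fifth: C → F. In C minor, F is scale degree 4, i.e. iv.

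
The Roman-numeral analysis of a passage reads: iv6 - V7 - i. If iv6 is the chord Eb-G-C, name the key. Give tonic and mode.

The chord Cm/Eb is a minor triad rooted on C; its label is iv6.
Counting down 3 scale steps from C places the tonic on G; a minor triad on degree 4 is diatonic only in minor.

G minor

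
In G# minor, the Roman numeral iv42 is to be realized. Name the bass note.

iv in G# minor has root C#; the chord is C#-E-G#-B.
The figure 42 means third inversion — the seventh is in the bass.

B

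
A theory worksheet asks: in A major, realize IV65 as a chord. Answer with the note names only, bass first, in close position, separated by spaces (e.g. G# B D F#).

F# A C# D

The numeral's case and figure indicate a major seventh chord. In A major its root, scale degree 4, is D.
That chord is spelled D-F#-A-C#.
With the 65 figure the chord is in first inversion; from the bass F# upward in close position it reads F#-A-C#-D.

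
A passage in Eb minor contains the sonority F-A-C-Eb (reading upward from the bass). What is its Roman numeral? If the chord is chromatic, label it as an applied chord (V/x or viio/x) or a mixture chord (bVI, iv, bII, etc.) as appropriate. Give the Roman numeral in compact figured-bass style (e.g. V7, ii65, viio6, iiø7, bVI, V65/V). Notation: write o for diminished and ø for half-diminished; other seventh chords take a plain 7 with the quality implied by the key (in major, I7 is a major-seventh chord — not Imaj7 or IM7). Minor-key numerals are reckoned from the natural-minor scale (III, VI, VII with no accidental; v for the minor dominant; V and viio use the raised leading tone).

V7/V

Stacked in thirds the chord is F-A-C-Eb: a dominant seventh chord on F.
F is not a diatonic chord root with this quality in Eb minor, but it lies a perfect fifth above Bb (V), so the chord functions as an applied dominant of V.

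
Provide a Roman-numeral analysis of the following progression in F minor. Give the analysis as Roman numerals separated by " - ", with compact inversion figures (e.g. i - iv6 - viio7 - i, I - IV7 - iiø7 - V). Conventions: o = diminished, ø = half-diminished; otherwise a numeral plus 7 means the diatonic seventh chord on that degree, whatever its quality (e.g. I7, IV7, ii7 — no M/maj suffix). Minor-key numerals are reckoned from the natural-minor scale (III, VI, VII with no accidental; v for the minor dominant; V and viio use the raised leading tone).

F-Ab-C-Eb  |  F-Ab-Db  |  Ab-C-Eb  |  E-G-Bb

F-Ab-C-Eb has root F, degree 1 in F minor, so i7.
F-Ab-Db: root Db is the submediant; major triad there is VI6.
Ab-C-Eb has root Ab, degree 3 in F minor, so III.
E-G-Bb: diminished triad on E = scale degree 7 → viio.

i7 - VI6 - III - viio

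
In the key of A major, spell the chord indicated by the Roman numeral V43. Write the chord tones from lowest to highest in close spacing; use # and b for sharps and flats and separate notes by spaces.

B D E G#

In A major, scale degree 5 is E, and the diatonic chord built there is a dominant seventh chord.
Stacking thirds from E gives E-G#-B-D.
With the 43 figure the chord is in second inversion; from the bass B upward in close position it reads B-D-E-G#.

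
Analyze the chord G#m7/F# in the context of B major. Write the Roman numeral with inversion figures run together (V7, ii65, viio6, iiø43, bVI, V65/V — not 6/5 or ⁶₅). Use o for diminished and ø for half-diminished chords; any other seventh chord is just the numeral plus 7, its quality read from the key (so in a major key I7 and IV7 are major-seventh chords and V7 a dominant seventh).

vi42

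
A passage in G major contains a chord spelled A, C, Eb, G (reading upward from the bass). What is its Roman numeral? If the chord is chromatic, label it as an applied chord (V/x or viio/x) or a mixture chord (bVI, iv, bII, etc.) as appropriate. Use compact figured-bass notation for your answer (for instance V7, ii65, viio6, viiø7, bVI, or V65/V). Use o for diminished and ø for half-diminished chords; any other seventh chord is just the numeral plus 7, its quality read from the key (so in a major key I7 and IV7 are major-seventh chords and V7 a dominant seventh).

iiø7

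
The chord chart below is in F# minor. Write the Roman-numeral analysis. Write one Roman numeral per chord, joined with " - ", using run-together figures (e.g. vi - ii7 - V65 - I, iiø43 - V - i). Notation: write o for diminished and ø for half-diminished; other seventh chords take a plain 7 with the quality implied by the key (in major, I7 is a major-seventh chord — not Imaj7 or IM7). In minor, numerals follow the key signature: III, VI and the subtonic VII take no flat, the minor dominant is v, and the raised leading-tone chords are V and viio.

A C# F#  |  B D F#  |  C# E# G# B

i6 - iv - V7

A-C#-F#: root F# is the tonic; minor triad there is i6.
B-D-F#: minor triad on B = scale degree 4 → iv.
C#-E#-G#-B has root C#, degree 5 in F# minor, so V7.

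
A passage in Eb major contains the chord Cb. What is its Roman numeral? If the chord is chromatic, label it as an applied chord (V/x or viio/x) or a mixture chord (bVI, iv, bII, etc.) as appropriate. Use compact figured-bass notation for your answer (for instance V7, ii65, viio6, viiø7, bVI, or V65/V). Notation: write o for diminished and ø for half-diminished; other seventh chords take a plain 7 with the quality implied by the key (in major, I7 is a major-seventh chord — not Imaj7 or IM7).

The pitches Cb-Eb-Gb form a major triad rooted on Cb.
Cb is the lowered sixth degree of Eb major (diatonic 6 would be C). This is a major triad on the lowered sixth degree, borrowed from the parallel minor.

bVI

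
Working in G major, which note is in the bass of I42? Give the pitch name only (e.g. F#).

F#

I in G major has root G; the chord is G-B-D-F#.
The figure 42 means third inversion — the seventh is in the bass.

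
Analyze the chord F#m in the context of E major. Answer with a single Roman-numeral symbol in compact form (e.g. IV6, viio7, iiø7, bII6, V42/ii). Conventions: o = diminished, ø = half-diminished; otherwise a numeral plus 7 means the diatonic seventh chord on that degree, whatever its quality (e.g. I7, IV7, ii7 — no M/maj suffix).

Stacked in thirds the chord is F#-A-C#: a minor triad on F#.
In E major, F# is the supertonic; the diatonic minor triad there is ii.

ii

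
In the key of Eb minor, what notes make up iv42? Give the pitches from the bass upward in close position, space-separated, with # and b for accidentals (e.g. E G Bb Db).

The numeral's case and figure indicate a minor seventh chord. In Eb minor its root, scale degree 4, is Ab.
Stacking thirds from Ab gives Ab-Cb-Eb-Gb.
The figured bass 42 indicates third inversion, placing the seventh (Gb) in the bass: Gb-Ab-Cb-Eb.

Gb Ab Cb Eb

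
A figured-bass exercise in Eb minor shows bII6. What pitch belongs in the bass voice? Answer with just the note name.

bII in Eb minor has root Fb; the chord is Fb-Ab-Cb.
The figure 6 means first inversion — the third is in the bass.

Ab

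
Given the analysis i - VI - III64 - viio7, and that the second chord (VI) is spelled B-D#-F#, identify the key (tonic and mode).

The chord B is a major triad rooted on B; its label is VI.
If B is scale degree 6 and the mode makes that degree carry a major triad, the tonic is D# and the mode is minor.

D# minor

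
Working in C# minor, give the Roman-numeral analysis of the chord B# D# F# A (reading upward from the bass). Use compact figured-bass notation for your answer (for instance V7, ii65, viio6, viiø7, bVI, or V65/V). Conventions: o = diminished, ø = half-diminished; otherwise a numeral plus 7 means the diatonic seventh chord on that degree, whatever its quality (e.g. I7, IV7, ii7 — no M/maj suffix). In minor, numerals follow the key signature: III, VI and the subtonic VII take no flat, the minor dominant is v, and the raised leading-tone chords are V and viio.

Stacked in thirds the chord is B#-D#-F#-A: a fully diminished seventh chord on B#.
B# is scale degree 7 in C# minor, and a fully diminished seventh chord on that degree is written viio7.

viio7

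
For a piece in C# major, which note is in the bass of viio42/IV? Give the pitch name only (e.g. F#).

The applied chord viio42/IV is rooted on E#: E#-G#-B-D.
The figure 42 means third inversion — the seventh is in the bass.

D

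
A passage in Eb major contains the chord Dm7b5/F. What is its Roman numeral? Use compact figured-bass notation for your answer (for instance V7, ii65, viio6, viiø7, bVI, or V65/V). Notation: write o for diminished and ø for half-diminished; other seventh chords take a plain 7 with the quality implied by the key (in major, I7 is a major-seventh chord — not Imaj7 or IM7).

viiø65

Stacked in thirds the chord is D-F-Ab-C: a half-diminished seventh chord on D.
In Eb major, D is the leading tone; the diatonic half-diminished seventh chord there is viiø7.
With F in the bass the chord is in first inversion, so the figured bass is 65.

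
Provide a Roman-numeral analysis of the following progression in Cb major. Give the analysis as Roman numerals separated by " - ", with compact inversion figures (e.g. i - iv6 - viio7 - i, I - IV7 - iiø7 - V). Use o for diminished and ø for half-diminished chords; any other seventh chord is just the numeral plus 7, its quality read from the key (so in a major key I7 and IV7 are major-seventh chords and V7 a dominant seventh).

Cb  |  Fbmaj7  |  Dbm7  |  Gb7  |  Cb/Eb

Cb: major triad on Cb = scale degree 1 → I.
Fbmaj7: root Fb is the subdominant; major seventh chord there is IV7.
Dbm7: minor seventh chord on Db = scale degree 2 → ii7.
Gb7: dominant seventh chord on Gb = scale degree 5 → V7.
Cb/Eb: major triad on Cb = scale degree 1 → I6.

I - IV7 - ii7 - V7 - I6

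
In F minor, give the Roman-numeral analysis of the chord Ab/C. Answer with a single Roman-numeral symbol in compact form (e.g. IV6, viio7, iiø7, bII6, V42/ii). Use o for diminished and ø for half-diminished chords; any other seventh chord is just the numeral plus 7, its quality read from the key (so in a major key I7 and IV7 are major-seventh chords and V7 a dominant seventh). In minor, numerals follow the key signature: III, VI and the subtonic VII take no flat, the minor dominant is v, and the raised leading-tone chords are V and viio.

III6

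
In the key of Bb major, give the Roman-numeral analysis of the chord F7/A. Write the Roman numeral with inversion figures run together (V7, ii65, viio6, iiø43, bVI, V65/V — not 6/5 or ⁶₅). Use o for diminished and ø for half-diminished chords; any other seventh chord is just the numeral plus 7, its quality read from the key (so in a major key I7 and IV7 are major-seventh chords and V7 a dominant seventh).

The pitches F-A-C-Eb form a dominant seventh chord rooted on F.
F is scale degree 5 in Bb major, and a dominant seventh chord on that degree is written V7.
With A in the bass the chord is in first inversion, so the figured bass is 65.

V65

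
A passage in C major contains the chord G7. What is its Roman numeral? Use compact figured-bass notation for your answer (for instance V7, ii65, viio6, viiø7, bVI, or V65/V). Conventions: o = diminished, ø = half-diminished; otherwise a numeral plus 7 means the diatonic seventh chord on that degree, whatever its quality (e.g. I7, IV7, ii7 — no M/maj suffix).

V7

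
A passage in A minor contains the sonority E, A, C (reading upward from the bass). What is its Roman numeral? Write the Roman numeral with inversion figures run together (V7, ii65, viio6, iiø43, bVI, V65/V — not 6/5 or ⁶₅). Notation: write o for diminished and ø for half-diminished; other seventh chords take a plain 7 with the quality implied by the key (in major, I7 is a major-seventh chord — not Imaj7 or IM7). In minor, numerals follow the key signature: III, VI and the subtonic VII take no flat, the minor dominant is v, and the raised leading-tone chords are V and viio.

i64

The pitches A-C-E form a minor triad rooted on A.
A is scale degree 1 in A minor, and a minor triad on that degree is written i.
With E in the bass the chord is in second inversion, so the figured bass is 64.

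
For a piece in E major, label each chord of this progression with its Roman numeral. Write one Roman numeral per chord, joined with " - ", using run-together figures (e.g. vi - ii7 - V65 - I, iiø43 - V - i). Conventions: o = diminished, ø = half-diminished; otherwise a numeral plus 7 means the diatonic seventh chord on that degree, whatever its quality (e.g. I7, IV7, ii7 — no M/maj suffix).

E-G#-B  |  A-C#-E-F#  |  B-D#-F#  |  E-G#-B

I - ii65 - V - I

E-G#-B has root E, degree 1 in E major, so I.
A-C#-E-F#: root F# is the supertonic; minor seventh chord there is ii65.
B-D#-F#: major triad on B = scale degree 5 → V.
E-G#-B: root E is the tonic; major triad there is I.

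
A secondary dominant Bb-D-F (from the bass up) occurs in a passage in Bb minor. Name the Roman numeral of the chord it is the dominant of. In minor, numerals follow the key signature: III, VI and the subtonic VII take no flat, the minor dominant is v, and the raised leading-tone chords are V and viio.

iv

The chord is a major triad on Bb.
A dominant resolves down a perfect fifth: Bb → Eb. In Bb minor, Eb is scale degree 4, i.e. iv.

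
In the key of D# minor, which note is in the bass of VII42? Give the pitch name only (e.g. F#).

B

VII in D# minor has root C#; the chord is C#-E#-G#-B.
The figure 42 means third inversion — the seventh is in the bass.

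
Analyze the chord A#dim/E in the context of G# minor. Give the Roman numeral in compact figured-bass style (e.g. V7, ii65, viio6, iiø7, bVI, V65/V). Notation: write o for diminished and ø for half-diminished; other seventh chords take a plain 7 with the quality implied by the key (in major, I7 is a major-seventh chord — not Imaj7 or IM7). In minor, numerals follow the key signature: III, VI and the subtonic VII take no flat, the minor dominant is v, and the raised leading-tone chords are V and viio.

Stacked in thirds the chord is A#-C#-E: a diminished triad on A#.
In G# minor, A# is the supertonic; the diatonic diminished triad there is iio.
With E in the bass the chord is in second inversion, so the figured bass is 64.

iio64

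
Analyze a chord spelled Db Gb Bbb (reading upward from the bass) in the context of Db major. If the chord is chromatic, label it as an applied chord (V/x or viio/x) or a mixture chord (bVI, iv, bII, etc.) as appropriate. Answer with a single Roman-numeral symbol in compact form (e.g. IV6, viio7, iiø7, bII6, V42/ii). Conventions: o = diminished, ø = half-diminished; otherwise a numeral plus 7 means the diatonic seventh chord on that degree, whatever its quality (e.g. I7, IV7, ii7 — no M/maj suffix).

The pitches Gb-Bbb-Db form a minor triad rooted on Gb.
Gb is the fourth degree of Db major. This is the minor subdominant, borrowed from the parallel minor.
With Db in the bass the chord is in second inversion, so the figured bass is 64.

iv64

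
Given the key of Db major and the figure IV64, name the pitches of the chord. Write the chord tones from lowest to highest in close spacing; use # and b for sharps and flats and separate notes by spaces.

Db Gb Bb

In Db major, the subdominant is Gb, and the diatonic chord built there is a major triad.
That chord is spelled Gb-Bb-Db.
The figured bass 64 indicates second inversion, placing the fifth (Db) in the bass: Db-Gb-Bb.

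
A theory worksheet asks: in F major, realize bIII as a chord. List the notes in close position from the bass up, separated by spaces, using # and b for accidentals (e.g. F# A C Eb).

Ab C Eb

Scale degree 3 in F major is A; lowering it a half step gives Ab. bIII is a major triad on the lowered third degree, borrowed from the parallel minor.
So the chord is Ab-C-Eb, a major triad.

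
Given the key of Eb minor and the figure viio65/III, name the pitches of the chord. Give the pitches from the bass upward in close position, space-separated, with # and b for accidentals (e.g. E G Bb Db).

The slash marks an applied leading-tone chord: viio of III. In Eb minor, III is Gb, so the leading tone to it is F, a half step below.
Building a fully diminished seventh chord on F gives F-Ab-Cb-Ebb.
The figured bass 65 indicates first inversion, placing the third (Ab) in the bass: Ab-Cb-Ebb-F.

Ab Cb Ebb F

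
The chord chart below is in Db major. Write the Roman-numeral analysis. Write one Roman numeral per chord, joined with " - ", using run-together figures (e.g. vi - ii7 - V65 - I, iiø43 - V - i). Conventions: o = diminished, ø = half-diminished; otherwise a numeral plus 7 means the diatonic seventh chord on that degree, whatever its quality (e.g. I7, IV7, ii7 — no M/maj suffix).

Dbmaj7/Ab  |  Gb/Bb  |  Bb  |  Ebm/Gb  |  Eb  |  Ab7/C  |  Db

I43 - IV6 - V/ii - ii6 - V/V - V65 - I

Dbmaj7/Ab: major seventh chord on Db = scale degree 1 → I43.
Gb/Bb: root Gb is the subdominant; major triad there is IV6.
Bb: a major triad on Bb, the applied dominant of ii → V/ii.
Ebm/Gb has root Eb, degree 2 in Db major, so ii6.
Eb is the secondary dominant of V (major triad on Eb): V/V.
Ab7/C has root Ab, degree 5 in Db major, so V65.
Db: major triad on Db = scale degree 1 → I.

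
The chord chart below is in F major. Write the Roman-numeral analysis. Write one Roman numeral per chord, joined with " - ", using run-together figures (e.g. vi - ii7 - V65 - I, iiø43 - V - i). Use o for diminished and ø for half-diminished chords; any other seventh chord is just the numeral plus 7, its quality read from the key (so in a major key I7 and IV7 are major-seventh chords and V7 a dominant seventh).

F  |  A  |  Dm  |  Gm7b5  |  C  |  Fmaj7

F: major triad on F = scale degree 1 → I.
A: chromatic; A is V of vi, so V/vi.
Dm has root D, degree 6 in F major, so vi.
Gm7b5 is non-diatonic — iiø7, a mixture chord from F minor.
C has root C, degree 5 in F major, so V.
Fmaj7: root F is the tonic; major seventh chord there is I7.

I - V/vi - vi - iiø7 - V - I7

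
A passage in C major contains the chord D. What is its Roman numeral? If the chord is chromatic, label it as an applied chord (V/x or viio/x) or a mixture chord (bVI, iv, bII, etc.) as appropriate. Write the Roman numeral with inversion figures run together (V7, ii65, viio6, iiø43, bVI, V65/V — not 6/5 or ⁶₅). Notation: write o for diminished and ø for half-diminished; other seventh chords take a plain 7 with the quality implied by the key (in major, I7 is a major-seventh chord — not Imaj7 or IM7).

V/V

Stacked in thirds the chord is D-F#-A: a major triad on D.
D is not a diatonic chord root with this quality in C major, but it lies a perfect fifth above G (V), so the chord functions as an applied dominant of V.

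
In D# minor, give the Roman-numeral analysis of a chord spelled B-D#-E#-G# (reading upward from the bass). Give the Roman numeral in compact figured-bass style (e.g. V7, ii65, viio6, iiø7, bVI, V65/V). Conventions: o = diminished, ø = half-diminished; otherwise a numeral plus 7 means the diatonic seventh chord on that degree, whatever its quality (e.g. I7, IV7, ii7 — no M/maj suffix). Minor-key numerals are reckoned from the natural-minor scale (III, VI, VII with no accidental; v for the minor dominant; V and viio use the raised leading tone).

iiø43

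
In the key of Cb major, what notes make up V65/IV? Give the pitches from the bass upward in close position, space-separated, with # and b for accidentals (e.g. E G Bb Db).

Eb Gb Bbb Cb

The slash means an applied dominant: we want the dominant of IV. In Cb major, IV is Fb major, and its dominant is built on Cb.
Building a dominant seventh chord on Cb gives Cb-Eb-Gb-Bbb.
With the 65 figure the chord is in first inversion; from the bass Eb upward in close position it reads Eb-Gb-Bbb-Cb.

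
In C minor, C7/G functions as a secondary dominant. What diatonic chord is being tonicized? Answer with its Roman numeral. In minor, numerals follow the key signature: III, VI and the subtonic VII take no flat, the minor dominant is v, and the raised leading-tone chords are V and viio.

iv

The chord is a dominant seventh chord on C.
A dominant resolves down a perfect fifth: C → F. In C minor, F is scale degree 4, i.e. iv.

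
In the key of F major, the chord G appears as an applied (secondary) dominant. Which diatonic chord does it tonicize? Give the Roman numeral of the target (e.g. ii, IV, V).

The chord is a major triad on G.
A dominant resolves down a perfect fifth: G → C. In F major, C is scale degree 5, i.e. V.

V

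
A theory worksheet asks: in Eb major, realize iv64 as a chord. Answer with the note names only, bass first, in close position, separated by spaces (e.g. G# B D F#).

iv64 is the minor subdominant, borrowed from the parallel minor. In Eb major that root is Ab.
So the chord is Ab-Cb-Eb, a minor triad.
The figured bass 64 indicates second inversion, placing the fifth (Eb) in the bass: Eb-Ab-Cb.

Eb Ab Cb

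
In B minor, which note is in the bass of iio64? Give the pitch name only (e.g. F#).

G

iio in B minor has root C#; the chord is C#-E-G.
The figure 64 means second inversion — the fifth is in the bass.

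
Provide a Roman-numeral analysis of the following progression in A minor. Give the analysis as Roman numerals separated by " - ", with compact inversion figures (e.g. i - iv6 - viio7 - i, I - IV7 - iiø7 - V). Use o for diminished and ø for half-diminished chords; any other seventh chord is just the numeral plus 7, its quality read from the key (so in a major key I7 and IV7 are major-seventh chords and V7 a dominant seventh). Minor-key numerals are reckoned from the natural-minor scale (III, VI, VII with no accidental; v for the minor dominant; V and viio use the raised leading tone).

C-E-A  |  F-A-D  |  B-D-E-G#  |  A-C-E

C-E-A: minor triad on A = scale degree 1 → i6.
F-A-D: root D is the subdominant; minor triad there is iv6.
B-D-E-G#: dominant seventh chord on E = scale degree 5 → V43.
A-C-E: root A is the tonic; minor triad there is i.

i6 - iv6 - V43 - i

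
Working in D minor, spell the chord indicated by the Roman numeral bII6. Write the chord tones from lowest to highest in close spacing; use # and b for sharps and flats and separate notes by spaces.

G Bb Eb

bII6 is the Neapolitan sixth — a major triad on the lowered second degree, here in its customary first inversion. In D minor that root is Eb.
So the chord is Eb-G-Bb.
With the 6 figure the chord is in first inversion; from the bass G upward in close position it reads G-Bb-Eb.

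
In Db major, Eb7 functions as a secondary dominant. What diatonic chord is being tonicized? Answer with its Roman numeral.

The chord is a dominant seventh chord on Eb.
A dominant resolves down a perfect fifth: Eb → Ab. In Db major, Ab is scale degree 5, i.e. V.

V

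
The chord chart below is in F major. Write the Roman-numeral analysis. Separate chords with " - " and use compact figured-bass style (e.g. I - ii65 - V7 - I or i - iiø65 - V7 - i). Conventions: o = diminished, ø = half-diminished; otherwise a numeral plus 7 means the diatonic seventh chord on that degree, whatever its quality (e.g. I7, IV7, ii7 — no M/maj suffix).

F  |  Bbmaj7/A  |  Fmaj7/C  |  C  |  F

I - IV42 - I43 - V - I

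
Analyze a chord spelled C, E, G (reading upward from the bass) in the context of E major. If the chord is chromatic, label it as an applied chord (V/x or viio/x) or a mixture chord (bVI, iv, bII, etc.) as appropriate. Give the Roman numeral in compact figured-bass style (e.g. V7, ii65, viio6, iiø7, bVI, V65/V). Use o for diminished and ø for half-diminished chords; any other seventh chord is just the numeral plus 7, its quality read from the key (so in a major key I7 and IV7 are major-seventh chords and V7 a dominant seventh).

bVI

The pitches C-E-G form a major triad rooted on C.
C is the lowered sixth degree of E major (diatonic 6 would be C#). This is a major triad on the lowered sixth degree, borrowed from the parallel minor.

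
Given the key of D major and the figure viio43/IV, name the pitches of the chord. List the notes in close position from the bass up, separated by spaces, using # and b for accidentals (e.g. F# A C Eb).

C Eb F# A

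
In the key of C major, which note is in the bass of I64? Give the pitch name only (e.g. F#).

I in C major has root C; the chord is C-E-G.
The figure 64 means second inversion — the fifth is in the bass.

G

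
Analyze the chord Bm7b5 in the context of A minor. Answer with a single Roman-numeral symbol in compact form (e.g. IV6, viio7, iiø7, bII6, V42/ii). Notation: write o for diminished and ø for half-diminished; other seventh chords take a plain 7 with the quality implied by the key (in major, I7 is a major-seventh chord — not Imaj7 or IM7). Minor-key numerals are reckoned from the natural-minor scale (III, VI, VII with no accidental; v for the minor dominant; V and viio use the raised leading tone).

iiø7

The pitches B-D-F-A form a half-diminished seventh chord rooted on B.
In A minor, B is the supertonic; the diatonic half-diminished seventh chord there is iiø7.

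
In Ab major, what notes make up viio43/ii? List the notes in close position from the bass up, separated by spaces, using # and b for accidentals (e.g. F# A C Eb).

Eb Gb A C

viio43/ii is a secondary leading-tone chord. The target ii is Bb in Ab major; the applied chord is rooted a semitone below, on A.
Building a fully diminished seventh chord on A gives A-C-Eb-Gb.
With the 43 figure the chord is in second inversion; from the bass Eb upward in close position it reads Eb-Gb-A-C.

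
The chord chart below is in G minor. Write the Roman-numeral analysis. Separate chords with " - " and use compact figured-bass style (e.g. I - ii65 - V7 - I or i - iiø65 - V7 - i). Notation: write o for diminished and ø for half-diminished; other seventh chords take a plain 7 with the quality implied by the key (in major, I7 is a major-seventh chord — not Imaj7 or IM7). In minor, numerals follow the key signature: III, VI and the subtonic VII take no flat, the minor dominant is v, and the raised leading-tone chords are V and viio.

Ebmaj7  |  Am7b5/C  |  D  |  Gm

Ebmaj7: root Eb is the submediant; major seventh chord there is VI7.
Am7b5/C: root A is the supertonic; half-diminished seventh chord there is iiø65.
D: root D is the dominant; major triad there is V.
Gm has root G, degree 1 in G minor, so i.

VI7 - iiø65 - V - i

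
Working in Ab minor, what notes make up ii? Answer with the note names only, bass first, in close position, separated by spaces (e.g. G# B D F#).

Scale degree 2 in Ab minor is Bb; here the chord built on it is altered to a minor triad. ii is the minor supertonic, borrowed from the parallel major (the Dorian ii).
So the chord is Bb-Db-F, a minor triad.

Bb Db F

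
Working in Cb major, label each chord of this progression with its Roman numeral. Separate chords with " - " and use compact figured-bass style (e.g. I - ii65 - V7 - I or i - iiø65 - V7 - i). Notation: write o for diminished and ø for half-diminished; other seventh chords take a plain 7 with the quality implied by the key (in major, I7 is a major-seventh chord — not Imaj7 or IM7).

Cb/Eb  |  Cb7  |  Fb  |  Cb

Cb/Eb: root Cb is the tonic; major triad there is I6.
Cb7: a dominant seventh chord on Cb, the applied dominant of IV → V7/IV.
Fb: major triad on Fb = scale degree 4 → IV.
Cb: root Cb is the tonic; major triad there is I.

I6 - V7/IV - IV - I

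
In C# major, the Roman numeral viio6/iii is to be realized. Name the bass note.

F##

The applied chord viio6/iii is rooted on D##: D##-F##-A#.
The figure 6 means first inversion — the third is in the bass.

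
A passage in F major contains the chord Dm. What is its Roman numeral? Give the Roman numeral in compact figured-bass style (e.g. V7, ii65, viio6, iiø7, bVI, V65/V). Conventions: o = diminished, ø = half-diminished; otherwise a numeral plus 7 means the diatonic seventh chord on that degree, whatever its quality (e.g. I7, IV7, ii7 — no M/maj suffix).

vi

The pitches D-F-A form a minor triad rooted on D.
D is scale degree 6 in F major, and a minor triad on that degree is written vi.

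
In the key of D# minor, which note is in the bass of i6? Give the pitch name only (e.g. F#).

i in D# minor has root D#; the chord is D#-F#-A#.
The figure 6 means first inversion — the third is in the bass.

F#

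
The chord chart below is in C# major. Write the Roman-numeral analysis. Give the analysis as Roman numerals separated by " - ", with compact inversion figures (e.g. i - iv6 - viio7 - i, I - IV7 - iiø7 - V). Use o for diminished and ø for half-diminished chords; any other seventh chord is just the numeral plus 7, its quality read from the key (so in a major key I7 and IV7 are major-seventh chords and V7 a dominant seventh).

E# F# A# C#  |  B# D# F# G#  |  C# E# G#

IV42 - V65 - I

E#-F#-A#-C#: root F# is the subdominant; major seventh chord there is IV42.
B#-D#-F#-G#: root G# is the dominant; dominant seventh chord there is V65.
C#-E#-G# has root C#, degree 1 in C# major, so I.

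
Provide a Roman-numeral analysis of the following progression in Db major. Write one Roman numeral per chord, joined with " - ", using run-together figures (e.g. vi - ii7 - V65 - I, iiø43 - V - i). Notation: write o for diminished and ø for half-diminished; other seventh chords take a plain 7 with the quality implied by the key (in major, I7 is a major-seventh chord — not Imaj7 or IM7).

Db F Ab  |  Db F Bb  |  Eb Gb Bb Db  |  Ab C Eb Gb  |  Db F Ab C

I - vi6 - ii7 - V7 - I7

Db-F-Ab: major triad on Db = scale degree 1 → I.
Db-F-Bb: root Bb is the submediant; minor triad there is vi6.
Eb-Gb-Bb-Db has root Eb, degree 2 in Db major, so ii7.
Ab-C-Eb-Gb: dominant seventh chord on Ab = scale degree 5 → V7.
Db-F-Ab-C: major seventh chord on Db = scale degree 1 → I7.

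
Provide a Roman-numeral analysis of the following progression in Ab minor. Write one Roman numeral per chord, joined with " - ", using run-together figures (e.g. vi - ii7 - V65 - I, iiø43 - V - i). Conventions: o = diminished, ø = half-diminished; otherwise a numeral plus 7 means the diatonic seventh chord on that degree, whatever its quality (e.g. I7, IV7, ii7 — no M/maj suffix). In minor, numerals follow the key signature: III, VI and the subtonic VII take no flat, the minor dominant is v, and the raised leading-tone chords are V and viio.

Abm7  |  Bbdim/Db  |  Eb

Abm7: minor seventh chord on Ab = scale degree 1 → i7.
Bbdim/Db has root Bb, degree 2 in Ab minor, so iio6.
Eb: root Eb is the dominant; major triad there is V.

i7 - iio6 - V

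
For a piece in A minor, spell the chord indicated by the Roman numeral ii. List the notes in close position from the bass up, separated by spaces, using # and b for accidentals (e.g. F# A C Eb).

B D F#

ii is the minor supertonic, borrowed from the parallel major (the Dorian ii). In A minor that root is B.
So the chord is B-D-F#.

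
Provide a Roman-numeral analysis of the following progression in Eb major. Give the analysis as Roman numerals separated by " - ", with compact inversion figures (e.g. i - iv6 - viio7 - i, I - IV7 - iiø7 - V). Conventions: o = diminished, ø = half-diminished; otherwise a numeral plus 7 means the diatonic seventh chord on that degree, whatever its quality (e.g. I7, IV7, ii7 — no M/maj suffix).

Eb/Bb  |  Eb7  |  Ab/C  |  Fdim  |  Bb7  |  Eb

I64 - V7/IV - IV6 - iio - V7 - I

Eb/Bb has root Eb, degree 1 in Eb major, so I64.
Eb7: a dominant seventh chord on Eb, the applied dominant of IV → V7/IV.
Ab/C has root Ab, degree 4 in Eb major, so IV6.
Fdim is non-diatonic — iio, a mixture chord from Eb minor.
Bb7: root Bb is the dominant; dominant seventh chord there is V7.
Eb has root Eb, degree 1 in Eb major, so I.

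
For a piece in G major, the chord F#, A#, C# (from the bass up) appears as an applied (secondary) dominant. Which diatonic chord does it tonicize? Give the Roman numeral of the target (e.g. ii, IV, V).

The chord is a major triad on F#.
A dominant resolves down a perfect fifth: F# → B. In G major, B is scale degree 3, i.e. iii.

iii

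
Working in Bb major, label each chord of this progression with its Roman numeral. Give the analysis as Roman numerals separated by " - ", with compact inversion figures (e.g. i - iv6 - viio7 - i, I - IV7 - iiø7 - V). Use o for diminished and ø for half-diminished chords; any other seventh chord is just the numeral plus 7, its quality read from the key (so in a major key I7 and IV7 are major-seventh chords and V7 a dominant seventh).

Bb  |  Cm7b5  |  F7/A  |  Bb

Bb: root Bb is the tonic; major triad there is I.
Cm7b5 is non-diatonic — iiø7, a mixture chord from Bb minor.
F7/A: dominant seventh chord on F = scale degree 5 → V65.
Bb: major triad on Bb = scale degree 1 → I.

I - iiø7 - V65 - I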